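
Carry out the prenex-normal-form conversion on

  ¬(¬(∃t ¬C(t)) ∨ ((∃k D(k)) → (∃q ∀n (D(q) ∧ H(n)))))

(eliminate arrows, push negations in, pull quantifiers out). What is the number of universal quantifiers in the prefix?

Rewrite implications/biconditionals: A → B as ¬A ∨ B.
  ¬(¬(∃t ¬C(t)) ∨ ¬(∃k D(k)) ∨ (∃q ∀n (D(q) ∧ H(n))))
Drive negations inward (¬∀x A ≡ ∃x ¬A, ¬∃x A ≡ ∀x ¬A, De Morgan for ∧/∨):
  (∃t ¬C(t)) ∧ (∃k D(k)) ∧ (∀q ∃n (¬D(q) ∨ ¬H(n)))
Extract every quantifier outward, since the variables are now distinct and don't occur free across branches:
  ∃t ∃k ∀q ∃n (¬C(t) ∧ D(k) ∧ (¬D(q) ∨ ¬H(n)))
The prefix is ∃t ∃k ∀q ∃n: 1 universal, 3 existential.

1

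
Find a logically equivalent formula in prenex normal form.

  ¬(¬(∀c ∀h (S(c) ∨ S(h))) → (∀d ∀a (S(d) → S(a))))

∃c ∃h ∃d ∃a (¬S(c) ∧ ¬S(h) ∧ S(d) ∧ ¬S(a))

First replace A → B with ¬A ∨ B.
  ¬(¬¬(∀c ∀h (S(c) ∨ S(h))) ∨ (∀d ∀a (¬S(d) ∨ S(a))))
Push ¬ through the quantifiers and connectives to reach negation normal form:
  (∃c ∃h (¬S(c) ∧ ¬S(h))) ∧ (∃d ∃a (S(d) ∧ ¬S(a)))
Finally move all quantifiers to the prefix:
  ∃c ∃h ∃d ∃a (¬S(c) ∧ ¬S(h) ∧ S(d) ∧ ¬S(a))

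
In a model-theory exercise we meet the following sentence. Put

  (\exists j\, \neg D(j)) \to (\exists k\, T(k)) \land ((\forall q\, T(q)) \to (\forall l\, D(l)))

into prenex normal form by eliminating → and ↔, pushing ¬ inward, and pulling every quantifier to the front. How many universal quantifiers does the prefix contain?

2

First replace A → B with ¬A ∨ B.
  \neg (\exists j\, \neg D(j)) \lor (\exists k\, T(k)) \land (\neg (\forall q\, T(q)) \lor (\forall l\, D(l)))
Drive negations inward (¬∀x A ≡ ∃x ¬A, ¬∃x A ≡ ∀x ¬A, De Morgan for ∧/∨):
  (\forall j\, D(j)) \lor (\exists k\, T(k)) \land ((\exists q\, \neg T(q)) \lor (\forall l\, D(l)))
All bound variables are already distinct, so no renaming is needed.
Finally move all quantifiers to the prefix:
  \forall j\, \exists k\, \exists q\, \forall l\, (D(j) \lor T(k) \land (\neg T(q) \lor D(l)))
The prefix is \forall j \exists k \exists q \forall l: 2 universal, 2 existential.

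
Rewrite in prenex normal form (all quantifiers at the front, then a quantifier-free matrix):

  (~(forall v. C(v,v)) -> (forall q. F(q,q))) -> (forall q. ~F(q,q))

Eliminate → and ↔ using ¬ and ∨.
  ~(~~(forall v. C(v,v)) | (forall q. F(q,q))) | (forall q. ~F(q,q))
Push ¬ through the quantifiers and connectives to reach negation normal form:
  (exists v. ~C(v,v)) & (exists q. ~F(q,q)) | (forall q. ~F(q,q))
Give each quantifier a distinct variable: q↦x.
  (exists v. ~C(v,v)) & (exists q. ~F(q,q)) | (forall x. ~F(x,x))
Extract every quantifier outward, since the variables are now distinct and don't occur free across branches:
  exists v. exists q. forall x. (~C(v,v) & ~F(q,q) | ~F(x,x))

exists v. exists q. forall x. (~C(v,v) & ~F(q,q) | ~F(x,x))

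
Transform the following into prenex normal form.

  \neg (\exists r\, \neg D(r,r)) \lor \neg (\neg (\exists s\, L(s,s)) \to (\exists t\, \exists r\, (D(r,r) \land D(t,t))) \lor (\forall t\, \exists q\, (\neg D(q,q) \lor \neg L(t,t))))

\forall r\, \forall s\, \forall t\, \forall y1\, \exists w\, \forall q\, (D(r,r) \lor \neg L(s,s) \land (\neg D(y1,y1) \lor \neg D(t,t)) \land D(q,q) \land L(w,w))

Rewrite implications/biconditionals: A → B as ¬A ∨ B.
  \neg (\exists r\, \neg D(r,r)) \lor \neg (\neg \neg (\exists s\, L(s,s)) \lor (\exists t\, \exists r\, (D(r,r) \land D(t,t))) \lor (\forall t\, \exists q\, (\neg D(q,q) \lor \neg L(t,t))))
Push ¬ through the quantifiers and connectives to reach negation normal form:
  (\forall r\, D(r,r)) \lor (\forall s\, \neg L(s,s)) \land (\forall t\, \forall r\, (\neg D(r,r) \lor \neg D(t,t))) \land (\exists t\, \forall q\, (D(q,q) \land L(t,t)))
Give each quantifier a distinct variable: r↦y1, t↦w.
  (\forall r\, D(r,r)) \lor (\forall s\, \neg L(s,s)) \land (\forall t\, \forall y1\, (\neg D(y1,y1) \lor \neg D(t,t))) \land (\exists w\, \forall q\, (D(q,q) \land L(w,w)))
Finally move all quantifiers to the prefix:
  \forall r\, \forall s\, \forall t\, \forall y1\, \exists w\, \forall q\, (D(r,r) \lor \neg L(s,s) \land (\neg D(y1,y1) \lor \neg D(t,t)) \land D(q,q) \land L(w,w))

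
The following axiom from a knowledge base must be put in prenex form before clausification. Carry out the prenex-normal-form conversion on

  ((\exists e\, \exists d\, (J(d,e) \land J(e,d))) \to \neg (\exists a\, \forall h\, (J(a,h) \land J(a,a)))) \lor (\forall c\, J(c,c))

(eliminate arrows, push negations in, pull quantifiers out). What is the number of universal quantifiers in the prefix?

4

Rewrite implications/biconditionals: A → B as ¬A ∨ B.
  \neg (\exists e\, \exists d\, (J(d,e) \land J(e,d))) \lor \neg (\exists a\, \forall h\, (J(a,h) \land J(a,a))) \lor (\forall c\, J(c,c))
Drive negations inward (¬∀x A ≡ ∃x ¬A, ¬∃x A ≡ ∀x ¬A, De Morgan for ∧/∨):
  (\forall e\, \forall d\, (\neg J(d,e) \lor \neg J(e,d))) \lor (\forall a\, \exists h\, (\neg J(a,h) \lor \neg J(a,a))) \lor (\forall c\, J(c,c))
Extract every quantifier outward, since the variables are now distinct and don't occur free across branches:
  \forall e\, \forall d\, \forall a\, \exists h\, \forall c\, (\neg J(d,e) \lor \neg J(e,d) \lor \neg J(a,h) \lor \neg J(a,a) \lor J(c,c))
The prefix is \forall e \forall d \forall a \exists h \forall c: 4 universal, 1 existential.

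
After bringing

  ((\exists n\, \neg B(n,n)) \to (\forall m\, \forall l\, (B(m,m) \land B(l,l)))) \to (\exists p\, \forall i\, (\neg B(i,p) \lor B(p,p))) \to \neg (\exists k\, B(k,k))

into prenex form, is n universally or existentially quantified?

Eliminate → and ↔ using ¬ and ∨.
  \neg (\neg (\exists n\, \neg B(n,n)) \lor (\forall m\, \forall l\, (B(m,m) \land B(l,l)))) \lor \neg (\exists p\, \forall i\, (\neg B(i,p) \lor B(p,p))) \lor \neg (\exists k\, B(k,k))
Push ¬ through the quantifiers and connectives to reach negation normal form:
  (\exists n\, \neg B(n,n)) \land (\exists m\, \exists l\, (\neg B(m,m) \lor \neg B(l,l))) \lor (\forall p\, \exists i\, (B(i,p) \land \neg B(p,p))) \lor (\forall k\, \neg B(k,k))
All bound variables are already distinct, so no renaming is needed.
Finally move all quantifiers to the prefix:
  \exists n\, \exists m\, \exists l\, \forall p\, \exists i\, \forall k\, (\neg B(n,n) \land (\neg B(m,m) \lor \neg B(l,l)) \lor B(i,p) \land \neg B(p,p) \lor \neg B(k,k))
The quantifier \exists n sits under an even number of negations (counting the antecedent side of each →), so it remains existential.

existential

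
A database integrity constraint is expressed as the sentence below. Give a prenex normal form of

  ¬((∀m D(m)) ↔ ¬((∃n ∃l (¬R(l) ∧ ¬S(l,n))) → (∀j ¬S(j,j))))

∀m ∀n ∀l ∀j ∃x ∃y ∃z ∃v (D(m) ∧ (R(l) ∨ S(l,n) ∨ ¬S(j,j)) ∨ ¬R(y) ∧ ¬S(y,x) ∧ S(z,z) ∧ ¬D(v))

Rewrite implications/biconditionals: A → B as ¬A ∨ B; A ↔ B as (¬A ∨ B) ∧ (¬B ∨ A).
  ¬((¬(∀m D(m)) ∨ ¬(¬(∃n ∃l (¬R(l) ∧ ¬S(l,n))) ∨ (∀j ¬S(j,j)))) ∧ (¬¬(¬(∃n ∃l (¬R(l) ∧ ¬S(l,n))) ∨ (∀j ¬S(j,j))) ∨ (∀m D(m))))
Drive negations inward (¬∀x A ≡ ∃x ¬A, ¬∃x A ≡ ∀x ¬A, De Morgan for ∧/∨):
  (∀m D(m)) ∧ ((∀n ∀l (R(l) ∨ S(l,n))) ∨ (∀j ¬S(j,j))) ∨ (∃n ∃l (¬R(l) ∧ ¬S(l,n))) ∧ (∃j S(j,j)) ∧ (∃m ¬D(m))
Standardize variables apart so no two quantifiers bind the same name: n↦x, l↦y, j↦z, m↦v.
  (∀m D(m)) ∧ ((∀n ∀l (R(l) ∨ S(l,n))) ∨ (∀j ¬S(j,j))) ∨ (∃x ∃y (¬R(y) ∧ ¬S(y,x))) ∧ (∃z S(z,z)) ∧ (∃v ¬D(v))
Extract every quantifier outward, since the variables are now distinct and don't occur free across branches:
  ∀m ∀n ∀l ∀j ∃x ∃y ∃z ∃v (D(m) ∧ (R(l) ∨ S(l,n) ∨ ¬S(j,j)) ∨ ¬R(y) ∧ ¬S(y,x) ∧ S(z,z) ∧ ¬D(v))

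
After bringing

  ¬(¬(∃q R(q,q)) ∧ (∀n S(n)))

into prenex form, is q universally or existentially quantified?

Push ¬ through the quantifiers and connectives to reach negation normal form:
  (∃q R(q,q)) ∨ (∃n ¬S(n))
All bound variables are already distinct, so no renaming is needed.
Pull the quantifiers to the front (each side's bound variable is not free in the other side):
  ∃q ∃n (R(q,q) ∨ ¬S(n))
The quantifier ∃q sits under an even number of negations, so it remains existential.

existential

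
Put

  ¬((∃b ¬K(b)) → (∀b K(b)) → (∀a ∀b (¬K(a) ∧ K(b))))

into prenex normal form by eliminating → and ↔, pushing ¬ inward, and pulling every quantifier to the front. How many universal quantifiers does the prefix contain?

1

Rewrite implications/biconditionals: A → B as ¬A ∨ B.
  ¬(¬(∃b ¬K(b)) ∨ ¬(∀b K(b)) ∨ (∀a ∀b (¬K(a) ∧ K(b))))
Drive negations inward (¬∀x A ≡ ∃x ¬A, ¬∃x A ≡ ∀x ¬A, De Morgan for ∧/∨):
  (∃b ¬K(b)) ∧ (∀b K(b)) ∧ (∃a ∃b (K(a) ∨ ¬K(b)))
Rename bound variables to avoid capture: b↦z, b↦t.
  (∃b ¬K(b)) ∧ (∀z K(z)) ∧ (∃a ∃t (K(a) ∨ ¬K(t)))
Extract every quantifier outward, since the variables are now distinct and don't occur free across branches:
  ∃b ∀z ∃a ∃t (¬K(b) ∧ K(z) ∧ (K(a) ∨ ¬K(t)))
The prefix is ∃b ∀z ∃a ∃t: 1 universal, 3 existential.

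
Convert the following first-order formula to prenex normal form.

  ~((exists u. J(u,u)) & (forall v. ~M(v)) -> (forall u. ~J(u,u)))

exists u. forall v. exists q. (J(u,u) & ~M(v) & J(q,q))

Eliminate → and ↔ using ¬ and ∨.
  ~(~((exists u. J(u,u)) & (forall v. ~M(v))) | (forall u. ~J(u,u)))
Drive negations inward (¬∀x A ≡ ∃x ¬A, ¬∃x A ≡ ∀x ¬A, De Morgan for ∧/∨):
  (exists u. J(u,u)) & (forall v. ~M(v)) & (exists u. J(u,u))
Give each quantifier a distinct variable: u↦q.
  (exists u. J(u,u)) & (forall v. ~M(v)) & (exists q. J(q,q))
Pull the quantifiers to the front (each side's bound variable is not free in the other side):
  exists u. forall v. exists q. (J(u,u) & ~M(v) & J(q,q))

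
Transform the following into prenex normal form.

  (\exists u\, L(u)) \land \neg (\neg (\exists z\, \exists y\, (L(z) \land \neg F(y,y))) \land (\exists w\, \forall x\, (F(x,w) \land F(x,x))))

Move each ¬ inward, flipping quantifiers it crosses:
  (\exists u\, L(u)) \land ((\exists z\, \exists y\, (L(z) \land \neg F(y,y))) \lor (\forall w\, \exists x\, (\neg F(x,w) \lor \neg F(x,x))))
All bound variables are already distinct, so no renaming is needed.
Finally move all quantifiers to the prefix:
  \exists u\, \exists z\, \exists y\, \forall w\, \exists x\, (L(u) \land (L(z) \land \neg F(y,y) \lor \neg F(x,w) \lor \neg F(x,x)))

\exists u\, \exists z\, \exists y\, \forall w\, \exists x\, (L(u) \land (L(z) \land \neg F(y,y) \lor \neg F(x,w) \lor \neg F(x,x)))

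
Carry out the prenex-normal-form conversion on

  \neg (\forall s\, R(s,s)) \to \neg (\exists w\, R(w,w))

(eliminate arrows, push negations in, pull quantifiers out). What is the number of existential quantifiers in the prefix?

Eliminate → and ↔ using ¬ and ∨.
  \neg \neg (\forall s\, R(s,s)) \lor \neg (\exists w\, R(w,w))
Drive negations inward (¬∀x A ≡ ∃x ¬A, ¬∃x A ≡ ∀x ¬A, De Morgan for ∧/∨):
  (\forall s\, R(s,s)) \lor (\forall w\, \neg R(w,w))
All bound variables are already distinct, so no renaming is needed.
Finally move all quantifiers to the prefix:
  \forall s\, \forall w\, (R(s,s) \lor \neg R(w,w))
The prefix is \forall s \forall w: 2 universal, 0 existential.

0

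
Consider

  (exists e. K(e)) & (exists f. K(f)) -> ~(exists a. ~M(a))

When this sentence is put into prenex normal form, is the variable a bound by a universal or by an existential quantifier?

Rewrite implications/biconditionals: A → B as ¬A ∨ B.
  ~((exists e. K(e)) & (exists f. K(f))) | ~(exists a. ~M(a))
Move each ¬ inward, flipping quantifiers it crosses:
  (forall e. ~K(e)) | (forall f. ~K(f)) | (forall a. M(a))
Finally move all quantifiers to the prefix:
  forall e. forall f. forall a. (~K(e) | ~K(f) | M(a))
The quantifier exists a sits under an odd number of negations (counting the antecedent side of each →), so it flips to forall a.

universal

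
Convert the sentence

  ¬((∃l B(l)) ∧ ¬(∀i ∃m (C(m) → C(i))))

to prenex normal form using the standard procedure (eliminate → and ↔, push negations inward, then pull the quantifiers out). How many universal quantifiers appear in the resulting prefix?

Rewrite implications/biconditionals: A → B as ¬A ∨ B.
  ¬((∃l B(l)) ∧ ¬(∀i ∃m (¬C(m) ∨ C(i))))
Push ¬ through the quantifiers and connectives to reach negation normal form:
  (∀l ¬B(l)) ∨ (∀i ∃m (¬C(m) ∨ C(i)))
All bound variables are already distinct, so no renaming is needed.
Extract every quantifier outward, since the variables are now distinct and don't occur free across branches:
  ∀l ∀i ∃m (¬B(l) ∨ ¬C(m) ∨ C(i))
The prefix is ∀l ∀i ∃m: 2 universal, 1 existential.

2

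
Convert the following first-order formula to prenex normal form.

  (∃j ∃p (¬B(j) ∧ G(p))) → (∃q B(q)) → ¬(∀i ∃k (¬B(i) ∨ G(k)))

∀j ∀p ∀q ∃i ∀k (B(j) ∨ ¬G(p) ∨ ¬B(q) ∨ B(i) ∧ ¬G(k))

Eliminate → and ↔ using ¬ and ∨.
  ¬(∃j ∃p (¬B(j) ∧ G(p))) ∨ ¬(∃q B(q)) ∨ ¬(∀i ∃k (¬B(i) ∨ G(k)))
Move each ¬ inward, flipping quantifiers it crosses:
  (∀j ∀p (B(j) ∨ ¬G(p))) ∨ (∀q ¬B(q)) ∨ (∃i ∀k (B(i) ∧ ¬G(k)))
All bound variables are already distinct, so no renaming is needed.
Finally move all quantifiers to the prefix:
  ∀j ∀p ∀q ∃i ∀k (B(j) ∨ ¬G(p) ∨ ¬B(q) ∨ B(i) ∧ ¬G(k))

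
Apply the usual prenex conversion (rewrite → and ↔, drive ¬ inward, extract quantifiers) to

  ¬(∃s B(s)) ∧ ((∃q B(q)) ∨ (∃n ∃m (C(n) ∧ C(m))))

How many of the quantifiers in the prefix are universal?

1

Push ¬ through the quantifiers and connectives to reach negation normal form:
  (∀s ¬B(s)) ∧ ((∃q B(q)) ∨ (∃n ∃m (C(n) ∧ C(m))))
All bound variables are already distinct, so no renaming is needed.
Extract every quantifier outward, since the variables are now distinct and don't occur free across branches:
  ∀s ∃q ∃n ∃m (¬B(s) ∧ (B(q) ∨ C(n) ∧ C(m)))
The prefix is ∀s ∃q ∃n ∃m: 1 universal, 3 existential.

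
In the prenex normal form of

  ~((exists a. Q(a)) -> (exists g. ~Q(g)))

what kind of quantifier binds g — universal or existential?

Rewrite implications/biconditionals: A → B as ¬A ∨ B.
  ~(~(exists a. Q(a)) | (exists g. ~Q(g)))
Push ¬ through the quantifiers and connectives to reach negation normal form:
  (exists a. Q(a)) & (forall g. Q(g))
All bound variables are already distinct, so no renaming is needed.
Finally move all quantifiers to the prefix:
  exists a. forall g. (Q(a) & Q(g))
The quantifier exists g sits under an odd number of negations (counting the antecedent side of each →), so it flips to forall g.

universal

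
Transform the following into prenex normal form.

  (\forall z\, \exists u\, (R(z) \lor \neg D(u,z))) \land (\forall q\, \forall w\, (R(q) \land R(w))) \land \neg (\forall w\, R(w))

Push ¬ through the quantifiers and connectives to reach negation normal form:
  (\forall z\, \exists u\, (R(z) \lor \neg D(u,z))) \land (\forall q\, \forall w\, (R(q) \land R(w))) \land (\exists w\, \neg R(w))
Rename bound variables to avoid capture: w↦y1.
  (\forall z\, \exists u\, (R(z) \lor \neg D(u,z))) \land (\forall q\, \forall w\, (R(q) \land R(w))) \land (\exists y1\, \neg R(y1))
Pull the quantifiers to the front (each side's bound variable is not free in the other side):
  \forall z\, \exists u\, \forall q\, \forall w\, \exists y1\, ((R(z) \lor \neg D(u,z)) \land R(q) \land R(w) \land \neg R(y1))

\forall z\, \exists u\, \forall q\, \forall w\, \exists y1\, ((R(z) \lor \neg D(u,z)) \land R(q) \land R(w) \land \neg R(y1))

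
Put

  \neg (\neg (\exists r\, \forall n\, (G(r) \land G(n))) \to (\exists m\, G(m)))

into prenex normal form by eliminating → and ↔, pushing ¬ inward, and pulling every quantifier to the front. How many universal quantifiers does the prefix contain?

First replace A → B with ¬A ∨ B.
  \neg (\neg \neg (\exists r\, \forall n\, (G(r) \land G(n))) \lor (\exists m\, G(m)))
Push ¬ through the quantifiers and connectives to reach negation normal form:
  (\forall r\, \exists n\, (\neg G(r) \lor \neg G(n))) \land (\forall m\, \neg G(m))
Extract every quantifier outward, since the variables are now distinct and don't occur free across branches:
  \forall r\, \exists n\, \forall m\, ((\neg G(r) \lor \neg G(n)) \land \neg G(m))
The prefix is \forall r \exists n \forall m: 2 universal, 1 existential.

2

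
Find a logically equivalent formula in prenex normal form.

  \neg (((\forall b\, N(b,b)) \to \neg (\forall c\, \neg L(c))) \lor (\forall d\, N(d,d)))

Rewrite implications/biconditionals: A → B as ¬A ∨ B.
  \neg (\neg (\forall b\, N(b,b)) \lor \neg (\forall c\, \neg L(c)) \lor (\forall d\, N(d,d)))
Drive negations inward (¬∀x A ≡ ∃x ¬A, ¬∃x A ≡ ∀x ¬A, De Morgan for ∧/∨):
  (\forall b\, N(b,b)) \land (\forall c\, \neg L(c)) \land (\exists d\, \neg N(d,d))
All bound variables are already distinct, so no renaming is needed.
Extract every quantifier outward, since the variables are now distinct and don't occur free across branches:
  \forall b\, \forall c\, \exists d\, (N(b,b) \land \neg L(c) \land \neg N(d,d))

\forall b\, \forall c\, \exists d\, (N(b,b) \land \neg L(c) \land \neg N(d,d))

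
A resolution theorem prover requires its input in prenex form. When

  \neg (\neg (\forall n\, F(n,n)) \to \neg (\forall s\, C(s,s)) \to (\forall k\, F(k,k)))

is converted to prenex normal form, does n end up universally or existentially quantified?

Eliminate → and ↔ using ¬ and ∨.
  \neg (\neg \neg (\forall n\, F(n,n)) \lor \neg \neg (\forall s\, C(s,s)) \lor (\forall k\, F(k,k)))
Move each ¬ inward, flipping quantifiers it crosses:
  (\exists n\, \neg F(n,n)) \land (\exists s\, \neg C(s,s)) \land (\exists k\, \neg F(k,k))
All bound variables are already distinct, so no renaming is needed.
Pull the quantifiers to the front (each side's bound variable is not free in the other side):
  \exists n\, \exists s\, \exists k\, (\neg F(n,n) \land \neg C(s,s) \land \neg F(k,k))
The quantifier \forall n sits under an odd number of negations (counting the antecedent side of each →), so it flips to \exists n.

existential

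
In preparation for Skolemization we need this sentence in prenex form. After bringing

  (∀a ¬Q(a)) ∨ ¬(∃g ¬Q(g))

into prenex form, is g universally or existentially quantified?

universal

Drive negations inward (¬∀x A ≡ ∃x ¬A, ¬∃x A ≡ ∀x ¬A, De Morgan for ∧/∨):
  (∀a ¬Q(a)) ∨ (∀g Q(g))
All bound variables are already distinct, so no renaming is needed.
Extract every quantifier outward, since the variables are now distinct and don't occur free across branches:
  ∀a ∀g (¬Q(a) ∨ Q(g))
The quantifier ∃g sits under an odd number of negations, so it flips to ∀g.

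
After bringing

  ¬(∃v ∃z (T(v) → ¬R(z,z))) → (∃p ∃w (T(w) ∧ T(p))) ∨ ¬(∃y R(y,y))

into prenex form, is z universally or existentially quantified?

Eliminate → and ↔ using ¬ and ∨.
  ¬¬(∃v ∃z (¬T(v) ∨ ¬R(z,z))) ∨ (∃p ∃w (T(w) ∧ T(p))) ∨ ¬(∃y R(y,y))
Push ¬ through the quantifiers and connectives to reach negation normal form:
  (∃v ∃z (¬T(v) ∨ ¬R(z,z))) ∨ (∃p ∃w (T(w) ∧ T(p))) ∨ (∀y ¬R(y,y))
All bound variables are already distinct, so no renaming is needed.
Pull the quantifiers to the front (each side's bound variable is not free in the other side):
  ∃v ∃z ∃p ∃w ∀y (¬T(v) ∨ ¬R(z,z) ∨ T(w) ∧ T(p) ∨ ¬R(y,y))
The quantifier ∃z sits under an even number of negations (counting the antecedent side of each →), so it remains existential.

existential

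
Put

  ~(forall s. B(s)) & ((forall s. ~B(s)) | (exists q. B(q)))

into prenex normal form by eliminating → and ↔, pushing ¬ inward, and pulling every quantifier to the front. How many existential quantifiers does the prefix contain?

Drive negations inward (¬∀x A ≡ ∃x ¬A, ¬∃x A ≡ ∀x ¬A, De Morgan for ∧/∨):
  (exists s. ~B(s)) & ((forall s. ~B(s)) | (exists q. B(q)))
Rename bound variables to avoid capture: s↦b.
  (exists s. ~B(s)) & ((forall b. ~B(b)) | (exists q. B(q)))
Pull the quantifiers to the front (each side's bound variable is not free in the other side):
  exists s. forall b. exists q. (~B(s) & (~B(b) | B(q)))
The prefix is exists s forall b exists q: 1 universal, 2 existential.

2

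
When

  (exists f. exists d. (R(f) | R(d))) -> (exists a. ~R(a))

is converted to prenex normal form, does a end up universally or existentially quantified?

existential

Eliminate → and ↔ using ¬ and ∨.
  ~(exists f. exists d. (R(f) | R(d))) | (exists a. ~R(a))
Move each ¬ inward, flipping quantifiers it crosses:
  (forall f. forall d. (~R(f) & ~R(d))) | (exists a. ~R(a))
Finally move all quantifiers to the prefix:
  forall f. forall d. exists a. (~R(f) & ~R(d) | ~R(a))
The quantifier exists a sits under an even number of negations (counting the antecedent side of each →), so it remains existential.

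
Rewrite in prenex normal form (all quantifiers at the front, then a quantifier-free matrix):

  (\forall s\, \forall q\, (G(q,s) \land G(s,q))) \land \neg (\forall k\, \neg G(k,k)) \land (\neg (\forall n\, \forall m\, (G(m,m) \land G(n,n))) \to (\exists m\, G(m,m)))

\forall s\, \forall q\, \exists k\, \forall n\, \forall m\, \exists v\, (G(q,s) \land G(s,q) \land G(k,k) \land (G(m,m) \land G(n,n) \lor G(v,v)))

Eliminate → and ↔ using ¬ and ∨.
  (\forall s\, \forall q\, (G(q,s) \land G(s,q))) \land \neg (\forall k\, \neg G(k,k)) \land (\neg \neg (\forall n\, \forall m\, (G(m,m) \land G(n,n))) \lor (\exists m\, G(m,m)))
Push ¬ through the quantifiers and connectives to reach negation normal form:
  (\forall s\, \forall q\, (G(q,s) \land G(s,q))) \land (\exists k\, G(k,k)) \land ((\forall n\, \forall m\, (G(m,m) \land G(n,n))) \lor (\exists m\, G(m,m)))
Rename bound variables to avoid capture: m↦v.
  (\forall s\, \forall q\, (G(q,s) \land G(s,q))) \land (\exists k\, G(k,k)) \land ((\forall n\, \forall m\, (G(m,m) \land G(n,n))) \lor (\exists v\, G(v,v)))
Finally move all quantifiers to the prefix:
  \forall s\, \forall q\, \exists k\, \forall n\, \forall m\, \exists v\, (G(q,s) \land G(s,q) \land G(k,k) \land (G(m,m) \land G(n,n) \lor G(v,v)))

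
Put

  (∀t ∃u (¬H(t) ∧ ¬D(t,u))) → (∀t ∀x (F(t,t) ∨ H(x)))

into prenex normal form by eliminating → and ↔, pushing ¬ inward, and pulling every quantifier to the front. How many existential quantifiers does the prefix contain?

Rewrite implications/biconditionals: A → B as ¬A ∨ B.
  ¬(∀t ∃u (¬H(t) ∧ ¬D(t,u))) ∨ (∀t ∀x (F(t,t) ∨ H(x)))
Move each ¬ inward, flipping quantifiers it crosses:
  (∃t ∀u (H(t) ∨ D(t,u))) ∨ (∀t ∀x (F(t,t) ∨ H(x)))
Standardize variables apart so no two quantifiers bind the same name: t↦p.
  (∃t ∀u (H(t) ∨ D(t,u))) ∨ (∀p ∀x (F(p,p) ∨ H(x)))
Finally move all quantifiers to the prefix:
  ∃t ∀u ∀p ∀x (H(t) ∨ D(t,u) ∨ F(p,p) ∨ H(x))
The prefix is ∃t ∀u ∀p ∀x: 3 universal, 1 existential.

1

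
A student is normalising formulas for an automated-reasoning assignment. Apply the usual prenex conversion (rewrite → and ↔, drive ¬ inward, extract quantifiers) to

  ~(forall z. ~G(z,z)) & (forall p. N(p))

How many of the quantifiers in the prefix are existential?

1

Drive negations inward (¬∀x A ≡ ∃x ¬A, ¬∃x A ≡ ∀x ¬A, De Morgan for ∧/∨):
  (exists z. G(z,z)) & (forall p. N(p))
All bound variables are already distinct, so no renaming is needed.
Pull the quantifiers to the front (each side's bound variable is not free in the other side):
  exists z. forall p. (G(z,z) & N(p))
The prefix is exists z forall p: 1 universal, 1 existential.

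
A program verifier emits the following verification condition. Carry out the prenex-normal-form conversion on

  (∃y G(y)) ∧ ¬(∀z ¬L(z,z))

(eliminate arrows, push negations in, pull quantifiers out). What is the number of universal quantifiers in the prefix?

0

Push ¬ through the quantifiers and connectives to reach negation normal form:
  (∃y G(y)) ∧ (∃z L(z,z))
All bound variables are already distinct, so no renaming is needed.
Finally move all quantifiers to the prefix:
  ∃y ∃z (G(y) ∧ L(z,z))
The prefix is ∃y ∃z: 0 universal, 2 existential.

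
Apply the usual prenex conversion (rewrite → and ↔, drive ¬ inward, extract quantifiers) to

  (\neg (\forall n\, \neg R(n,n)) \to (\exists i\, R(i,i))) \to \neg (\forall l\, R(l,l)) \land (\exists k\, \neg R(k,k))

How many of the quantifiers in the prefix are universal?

1

Rewrite implications/biconditionals: A → B as ¬A ∨ B.
  \neg (\neg \neg (\forall n\, \neg R(n,n)) \lor (\exists i\, R(i,i))) \lor \neg (\forall l\, R(l,l)) \land (\exists k\, \neg R(k,k))
Move each ¬ inward, flipping quantifiers it crosses:
  (\exists n\, R(n,n)) \land (\forall i\, \neg R(i,i)) \lor (\exists l\, \neg R(l,l)) \land (\exists k\, \neg R(k,k))
All bound variables are already distinct, so no renaming is needed.
Finally move all quantifiers to the prefix:
  \exists n\, \forall i\, \exists l\, \exists k\, (R(n,n) \land \neg R(i,i) \lor \neg R(l,l) \land \neg R(k,k))
The prefix is \exists n \forall i \exists l \exists k: 1 universal, 3 existential.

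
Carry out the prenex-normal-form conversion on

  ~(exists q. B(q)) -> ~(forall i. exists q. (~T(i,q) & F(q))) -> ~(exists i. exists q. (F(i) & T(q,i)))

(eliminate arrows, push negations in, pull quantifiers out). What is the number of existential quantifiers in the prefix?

Rewrite implications/biconditionals: A → B as ¬A ∨ B.
  ~~(exists q. B(q)) | ~~(forall i. exists q. (~T(i,q) & F(q))) | ~(exists i. exists q. (F(i) & T(q,i)))
Move each ¬ inward, flipping quantifiers it crosses:
  (exists q. B(q)) | (forall i. exists q. (~T(i,q) & F(q))) | (forall i. forall q. (~F(i) | ~T(q,i)))
Give each quantifier a distinct variable: q↦r, i↦a, q↦s.
  (exists q. B(q)) | (forall i. exists r. (~T(i,r) & F(r))) | (forall a. forall s. (~F(a) | ~T(s,a)))
Pull the quantifiers to the front (each side's bound variable is not free in the other side):
  exists q. forall i. exists r. forall a. forall s. (B(q) | ~T(i,r) & F(r) | ~F(a) | ~T(s,a))
The prefix is exists q forall i exists r forall a forall s: 3 universal, 2 existential.

2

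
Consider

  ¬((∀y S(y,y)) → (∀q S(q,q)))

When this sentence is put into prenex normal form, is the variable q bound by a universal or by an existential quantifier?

existential

Eliminate → and ↔ using ¬ and ∨.
  ¬(¬(∀y S(y,y)) ∨ (∀q S(q,q)))
Push ¬ through the quantifiers and connectives to reach negation normal form:
  (∀y S(y,y)) ∧ (∃q ¬S(q,q))
All bound variables are already distinct, so no renaming is needed.
Pull the quantifiers to the front (each side's bound variable is not free in the other side):
  ∀y ∃q (S(y,y) ∧ ¬S(q,q))
The quantifier ∀q sits under an odd number of negations (counting the antecedent side of each →), so it flips to ∃q.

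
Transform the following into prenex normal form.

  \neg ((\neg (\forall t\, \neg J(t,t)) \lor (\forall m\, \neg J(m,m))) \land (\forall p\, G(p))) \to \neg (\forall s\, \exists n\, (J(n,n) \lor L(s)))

\exists t\, \forall m\, \forall p\, \exists s\, \forall n\, ((J(t,t) \lor \neg J(m,m)) \land G(p) \lor \neg J(n,n) \land \neg L(s))

Rewrite implications/biconditionals: A → B as ¬A ∨ B.
  \neg \neg ((\neg (\forall t\, \neg J(t,t)) \lor (\forall m\, \neg J(m,m))) \land (\forall p\, G(p))) \lor \neg (\forall s\, \exists n\, (J(n,n) \lor L(s)))
Drive negations inward (¬∀x A ≡ ∃x ¬A, ¬∃x A ≡ ∀x ¬A, De Morgan for ∧/∨):
  ((\exists t\, J(t,t)) \lor (\forall m\, \neg J(m,m))) \land (\forall p\, G(p)) \lor (\exists s\, \forall n\, (\neg J(n,n) \land \neg L(s)))
All bound variables are already distinct, so no renaming is needed.
Extract every quantifier outward, since the variables are now distinct and don't occur free across branches:
  \exists t\, \forall m\, \forall p\, \exists s\, \forall n\, ((J(t,t) \lor \neg J(m,m)) \land G(p) \lor \neg J(n,n) \land \neg L(s))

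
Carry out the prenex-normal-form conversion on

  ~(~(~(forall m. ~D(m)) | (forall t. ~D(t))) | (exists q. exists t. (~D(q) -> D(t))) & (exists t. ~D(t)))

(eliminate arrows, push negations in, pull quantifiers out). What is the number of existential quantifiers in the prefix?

1

Rewrite implications/biconditionals: A → B as ¬A ∨ B.
  ~(~(~(forall m. ~D(m)) | (forall t. ~D(t))) | (exists q. exists t. (~~D(q) | D(t))) & (exists t. ~D(t)))
Push ¬ through the quantifiers and connectives to reach negation normal form:
  ((exists m. D(m)) | (forall t. ~D(t))) & ((forall q. forall t. (~D(q) & ~D(t))) | (forall t. D(t)))
Rename bound variables to avoid capture: t↦z1, t↦y1.
  ((exists m. D(m)) | (forall t. ~D(t))) & ((forall q. forall z1. (~D(q) & ~D(z1))) | (forall y1. D(y1)))
Pull the quantifiers to the front (each side's bound variable is not free in the other side):
  exists m. forall t. forall q. forall z1. forall y1. ((D(m) | ~D(t)) & (~D(q) & ~D(z1) | D(y1)))
The prefix is exists m forall t forall q forall z1 forall y1: 4 universal, 1 existential.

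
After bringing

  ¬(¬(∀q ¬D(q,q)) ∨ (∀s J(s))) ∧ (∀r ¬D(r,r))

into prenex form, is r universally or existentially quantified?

Drive negations inward (¬∀x A ≡ ∃x ¬A, ¬∃x A ≡ ∀x ¬A, De Morgan for ∧/∨):
  (∀q ¬D(q,q)) ∧ (∃s ¬J(s)) ∧ (∀r ¬D(r,r))
All bound variables are already distinct, so no renaming is needed.
Pull the quantifiers to the front (each side's bound variable is not free in the other side):
  ∀q ∃s ∀r (¬D(q,q) ∧ ¬J(s) ∧ ¬D(r,r))
The quantifier ∀r sits under an even number of negations, so it remains universal.

universal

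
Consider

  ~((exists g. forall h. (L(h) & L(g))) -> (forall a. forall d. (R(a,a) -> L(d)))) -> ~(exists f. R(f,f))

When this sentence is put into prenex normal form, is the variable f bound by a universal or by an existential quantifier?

Rewrite implications/biconditionals: A → B as ¬A ∨ B.
  ~~(~(exists g. forall h. (L(h) & L(g))) | (forall a. forall d. (~R(a,a) | L(d)))) | ~(exists f. R(f,f))
Push ¬ through the quantifiers and connectives to reach negation normal form:
  (forall g. exists h. (~L(h) | ~L(g))) | (forall a. forall d. (~R(a,a) | L(d))) | (forall f. ~R(f,f))
Extract every quantifier outward, since the variables are now distinct and don't occur free across branches:
  forall g. exists h. forall a. forall d. forall f. (~L(h) | ~L(g) | ~R(a,a) | L(d) | ~R(f,f))
The quantifier exists f sits under an odd number of negations (counting the antecedent side of each →), so it flips to forall f.

universal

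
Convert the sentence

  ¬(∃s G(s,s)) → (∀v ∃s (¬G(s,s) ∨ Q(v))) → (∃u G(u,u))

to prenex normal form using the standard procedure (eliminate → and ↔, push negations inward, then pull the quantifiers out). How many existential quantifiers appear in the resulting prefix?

First replace A → B with ¬A ∨ B.
  ¬¬(∃s G(s,s)) ∨ ¬(∀v ∃s (¬G(s,s) ∨ Q(v))) ∨ (∃u G(u,u))
Push ¬ through the quantifiers and connectives to reach negation normal form:
  (∃s G(s,s)) ∨ (∃v ∀s (G(s,s) ∧ ¬Q(v))) ∨ (∃u G(u,u))
Standardize variables apart so no two quantifiers bind the same name: s↦y.
  (∃s G(s,s)) ∨ (∃v ∀y (G(y,y) ∧ ¬Q(v))) ∨ (∃u G(u,u))
Pull the quantifiers to the front (each side's bound variable is not free in the other side):
  ∃s ∃v ∀y ∃u (G(s,s) ∨ G(y,y) ∧ ¬Q(v) ∨ G(u,u))
The prefix is ∃s ∃v ∀y ∃u: 1 universal, 3 existential.

3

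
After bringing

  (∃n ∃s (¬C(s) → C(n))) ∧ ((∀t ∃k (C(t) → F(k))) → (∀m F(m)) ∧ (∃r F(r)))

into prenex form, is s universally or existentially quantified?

First replace A → B with ¬A ∨ B.
  (∃n ∃s (¬¬C(s) ∨ C(n))) ∧ (¬(∀t ∃k (¬C(t) ∨ F(k))) ∨ (∀m F(m)) ∧ (∃r F(r)))
Move each ¬ inward, flipping quantifiers it crosses:
  (∃n ∃s (C(s) ∨ C(n))) ∧ ((∃t ∀k (C(t) ∧ ¬F(k))) ∨ (∀m F(m)) ∧ (∃r F(r)))
Finally move all quantifiers to the prefix:
  ∃n ∃s ∃t ∀k ∀m ∃r ((C(s) ∨ C(n)) ∧ (C(t) ∧ ¬F(k) ∨ F(m) ∧ F(r)))
The quantifier ∃s sits under an even number of negations (counting the antecedent side of each →), so it remains existential.

existential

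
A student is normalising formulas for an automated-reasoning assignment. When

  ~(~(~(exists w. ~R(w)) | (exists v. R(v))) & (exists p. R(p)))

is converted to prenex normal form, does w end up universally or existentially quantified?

universal

Move each ¬ inward, flipping quantifiers it crosses:
  (forall w. R(w)) | (exists v. R(v)) | (forall p. ~R(p))
Finally move all quantifiers to the prefix:
  forall w. exists v. forall p. (R(w) | R(v) | ~R(p))
The quantifier exists w sits under an odd number of negations, so it flips to forall w.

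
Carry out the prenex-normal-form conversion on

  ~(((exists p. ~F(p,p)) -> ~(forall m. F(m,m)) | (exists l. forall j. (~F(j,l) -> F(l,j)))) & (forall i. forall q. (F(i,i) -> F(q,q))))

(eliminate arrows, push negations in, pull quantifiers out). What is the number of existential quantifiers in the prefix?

4

Rewrite implications/biconditionals: A → B as ¬A ∨ B.
  ~((~(exists p. ~F(p,p)) | ~(forall m. F(m,m)) | (exists l. forall j. (~~F(j,l) | F(l,j)))) & (forall i. forall q. (~F(i,i) | F(q,q))))
Move each ¬ inward, flipping quantifiers it crosses:
  (exists p. ~F(p,p)) & (forall m. F(m,m)) & (forall l. exists j. (~F(j,l) & ~F(l,j))) | (exists i. exists q. (F(i,i) & ~F(q,q)))
Finally move all quantifiers to the prefix:
  exists p. forall m. forall l. exists j. exists i. exists q. (~F(p,p) & F(m,m) & ~F(j,l) & ~F(l,j) | F(i,i) & ~F(q,q))
The prefix is exists p forall m forall l exists j exists i exists q: 2 universal, 4 existential.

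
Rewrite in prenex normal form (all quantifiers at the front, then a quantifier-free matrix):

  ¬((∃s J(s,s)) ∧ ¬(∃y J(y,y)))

Drive negations inward (¬∀x A ≡ ∃x ¬A, ¬∃x A ≡ ∀x ¬A, De Morgan for ∧/∨):
  (∀s ¬J(s,s)) ∨ (∃y J(y,y))
Extract every quantifier outward, since the variables are now distinct and don't occur free across branches:
  ∀s ∃y (¬J(s,s) ∨ J(y,y))

∀s ∃y (¬J(s,s) ∨ J(y,y))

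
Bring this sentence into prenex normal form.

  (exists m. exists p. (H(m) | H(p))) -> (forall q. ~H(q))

Eliminate → and ↔ using ¬ and ∨.
  ~(exists m. exists p. (H(m) | H(p))) | (forall q. ~H(q))
Move each ¬ inward, flipping quantifiers it crosses:
  (forall m. forall p. (~H(m) & ~H(p))) | (forall q. ~H(q))
All bound variables are already distinct, so no renaming is needed.
Extract every quantifier outward, since the variables are now distinct and don't occur free across branches:
  forall m. forall p. forall q. (~H(m) & ~H(p) | ~H(q))

forall m. forall p. forall q. (~H(m) & ~H(p) | ~H(q))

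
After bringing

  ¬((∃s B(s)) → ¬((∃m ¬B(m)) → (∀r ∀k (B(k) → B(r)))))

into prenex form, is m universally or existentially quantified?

universal

Eliminate → and ↔ using ¬ and ∨.
  ¬(¬(∃s B(s)) ∨ ¬(¬(∃m ¬B(m)) ∨ (∀r ∀k (¬B(k) ∨ B(r)))))
Drive negations inward (¬∀x A ≡ ∃x ¬A, ¬∃x A ≡ ∀x ¬A, De Morgan for ∧/∨):
  (∃s B(s)) ∧ ((∀m B(m)) ∨ (∀r ∀k (¬B(k) ∨ B(r))))
All bound variables are already distinct, so no renaming is needed.
Finally move all quantifiers to the prefix:
  ∃s ∀m ∀r ∀k (B(s) ∧ (B(m) ∨ ¬B(k) ∨ B(r)))
The quantifier ∃m sits under an odd number of negations (counting the antecedent side of each →), so it flips to ∀m.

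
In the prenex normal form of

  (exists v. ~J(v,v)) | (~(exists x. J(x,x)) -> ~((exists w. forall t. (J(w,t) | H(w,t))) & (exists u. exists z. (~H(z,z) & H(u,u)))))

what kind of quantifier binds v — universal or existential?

Rewrite implications/biconditionals: A → B as ¬A ∨ B.
  (exists v. ~J(v,v)) | ~~(exists x. J(x,x)) | ~((exists w. forall t. (J(w,t) | H(w,t))) & (exists u. exists z. (~H(z,z) & H(u,u))))
Push ¬ through the quantifiers and connectives to reach negation normal form:
  (exists v. ~J(v,v)) | (exists x. J(x,x)) | (forall w. exists t. (~J(w,t) & ~H(w,t))) | (forall u. forall z. (H(z,z) | ~H(u,u)))
All bound variables are already distinct, so no renaming is needed.
Extract every quantifier outward, since the variables are now distinct and don't occur free across branches:
  exists v. exists x. forall w. exists t. forall u. forall z. (~J(v,v) | J(x,x) | ~J(w,t) & ~H(w,t) | H(z,z) | ~H(u,u))
The quantifier exists v sits under an even number of negations (counting the antecedent side of each →), so it remains existential.

existential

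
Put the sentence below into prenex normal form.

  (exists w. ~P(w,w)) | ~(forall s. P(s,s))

exists w. exists s. (~P(w,w) | ~P(s,s))

Drive negations inward (¬∀x A ≡ ∃x ¬A, ¬∃x A ≡ ∀x ¬A, De Morgan for ∧/∨):
  (exists w. ~P(w,w)) | (exists s. ~P(s,s))
Finally move all quantifiers to the prefix:
  exists w. exists s. (~P(w,w) | ~P(s,s))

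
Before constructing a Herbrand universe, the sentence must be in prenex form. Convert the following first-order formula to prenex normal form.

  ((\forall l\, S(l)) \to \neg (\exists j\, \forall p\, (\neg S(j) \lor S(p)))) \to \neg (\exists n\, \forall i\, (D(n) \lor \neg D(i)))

\forall l\, \exists j\, \forall p\, \forall n\, \exists i\, (S(l) \land (\neg S(j) \lor S(p)) \lor \neg D(n) \land D(i))

Rewrite implications/biconditionals: A → B as ¬A ∨ B.
  \neg (\neg (\forall l\, S(l)) \lor \neg (\exists j\, \forall p\, (\neg S(j) \lor S(p)))) \lor \neg (\exists n\, \forall i\, (D(n) \lor \neg D(i)))
Push ¬ through the quantifiers and connectives to reach negation normal form:
  (\forall l\, S(l)) \land (\exists j\, \forall p\, (\neg S(j) \lor S(p))) \lor (\forall n\, \exists i\, (\neg D(n) \land D(i)))
All bound variables are already distinct, so no renaming is needed.
Pull the quantifiers to the front (each side's bound variable is not free in the other side):
  \forall l\, \exists j\, \forall p\, \forall n\, \exists i\, (S(l) \land (\neg S(j) \lor S(p)) \lor \neg D(n) \land D(i))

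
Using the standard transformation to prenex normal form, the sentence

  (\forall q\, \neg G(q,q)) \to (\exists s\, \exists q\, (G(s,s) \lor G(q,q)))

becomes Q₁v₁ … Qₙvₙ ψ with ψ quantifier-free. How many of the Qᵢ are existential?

3

Rewrite implications/biconditionals: A → B as ¬A ∨ B.
  \neg (\forall q\, \neg G(q,q)) \lor (\exists s\, \exists q\, (G(s,s) \lor G(q,q)))
Move each ¬ inward, flipping quantifiers it crosses:
  (\exists q\, G(q,q)) \lor (\exists s\, \exists q\, (G(s,s) \lor G(q,q)))
Standardize variables apart so no two quantifiers bind the same name: q↦v1.
  (\exists q\, G(q,q)) \lor (\exists s\, \exists v1\, (G(s,s) \lor G(v1,v1)))
Finally move all quantifiers to the prefix:
  \exists q\, \exists s\, \exists v1\, (G(q,q) \lor G(s,s) \lor G(v1,v1))
The prefix is \exists q \exists s \exists v1: 0 universal, 3 existential.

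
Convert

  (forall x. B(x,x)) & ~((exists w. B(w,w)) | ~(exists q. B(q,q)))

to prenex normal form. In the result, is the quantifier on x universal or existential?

universal

Drive negations inward (¬∀x A ≡ ∃x ¬A, ¬∃x A ≡ ∀x ¬A, De Morgan for ∧/∨):
  (forall x. B(x,x)) & (forall w. ~B(w,w)) & (exists q. B(q,q))
All bound variables are already distinct, so no renaming is needed.
Extract every quantifier outward, since the variables are now distinct and don't occur free across branches:
  forall x. forall w. exists q. (B(x,x) & ~B(w,w) & B(q,q))
The quantifier forall x sits under an even number of negations, so it remains universal.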